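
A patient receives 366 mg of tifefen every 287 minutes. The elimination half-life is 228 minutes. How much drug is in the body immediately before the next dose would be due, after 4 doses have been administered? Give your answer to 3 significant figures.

The 4 doses were given 1148, 861, 574, 287 minutes ago.
Total = 366·(1/2)^(1148/228) + 366·(1/2)^(861/228) + 366·(1/2)^(574/228) + 366·(1/2)^(287/228)
      = 11.163 + 26.711 + 63.918 + 152.95 ≈ 254.74 mg.

255 mg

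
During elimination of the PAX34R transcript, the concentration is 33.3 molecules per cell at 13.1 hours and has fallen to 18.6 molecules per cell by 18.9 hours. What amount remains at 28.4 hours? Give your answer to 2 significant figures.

7.2 molecules per cell

Over Δt = 18.9 − 13.1 = 5.8 hours, the level fell by a factor of 33.3/18.6 ≈ 1.7903.
n = log₂(1.7903) ≈ 0.84022 half-lives, so t½ = 5.8/0.84022 ≈ 6.903 hours.
From t = 18.9 to t = 28.4: 18.6 × (1/2)^((28.4−18.9)/6.903) ≈ 7.1652 molecules per cell.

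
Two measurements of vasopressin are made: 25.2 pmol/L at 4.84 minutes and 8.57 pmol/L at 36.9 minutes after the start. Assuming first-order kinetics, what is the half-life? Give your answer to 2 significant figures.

21 minutes

Over Δt = 36.9 − 4.84 = 32.06 minutes, the level fell by a factor of 25.2/8.57 ≈ 2.9405.
n = log₂(2.9405) ≈ 1.5561 half-lives, so t½ = 32.06/1.5561 ≈ 20.603 minutes.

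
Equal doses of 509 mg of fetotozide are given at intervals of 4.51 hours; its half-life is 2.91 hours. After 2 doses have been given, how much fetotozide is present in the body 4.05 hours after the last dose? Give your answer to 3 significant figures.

260 mg

The 2 doses were given 8.56, 4.05 hours ago.
Total = 509·(1/2)^(8.56/2.91) + 509·(1/2)^(4.05/2.91)
      = 66.254 + 193.98 ≈ 260.23 mg.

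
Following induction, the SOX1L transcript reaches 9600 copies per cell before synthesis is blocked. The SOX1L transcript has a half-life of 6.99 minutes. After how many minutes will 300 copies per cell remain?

300/9600 = 1/32, so 5 half-lives have elapsed.
t = 5 × 6.99 = 34.95 minutes.

34.95 minutes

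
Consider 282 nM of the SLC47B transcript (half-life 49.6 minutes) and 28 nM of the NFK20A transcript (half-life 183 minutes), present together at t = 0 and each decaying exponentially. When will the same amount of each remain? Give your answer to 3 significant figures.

Set 282·(1/2)^(t/49.6) = 28·(1/2)^(t/183).
Taking log₂: log₂(282/28) = t·(1/49.6 − 1/183).
log₂(10.071) = 3.3322; 1/49.6 − 1/183 = 0.014697.
t = 3.3322 / 0.014697 ≈ 226.73 minutes.

227 minutes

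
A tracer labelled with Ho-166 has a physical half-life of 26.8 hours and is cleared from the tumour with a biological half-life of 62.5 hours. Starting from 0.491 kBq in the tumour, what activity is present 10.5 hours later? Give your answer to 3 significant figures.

0.333 kBq

1/t_eff = 1/t_phys + 1/t_biol = 1/26.8 + 1/62.5 = 0.053313 per hour.
t_eff = 26.8 × 62.5 / (26.8 + 62.5) ≈ 18.757 hours.
Remaining = 0.491 × (1/2)^(10.5/18.757) = 0.491 × (1/2)^0.55979 ≈ 0.33309 kBq.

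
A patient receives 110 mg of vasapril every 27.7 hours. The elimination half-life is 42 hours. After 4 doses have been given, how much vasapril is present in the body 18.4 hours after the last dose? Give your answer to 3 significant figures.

186 mg

The 4 doses were given 101.5, 73.8, 46.1, 18.4 hours ago.
Total = 110·(1/2)^(101.5/42) + 110·(1/2)^(73.8/42) + 110·(1/2)^(46.1/42) + 110·(1/2)^(18.4/42)
      = 20.602 + 32.542 + 51.402 + 81.192 ≈ 185.74 mg.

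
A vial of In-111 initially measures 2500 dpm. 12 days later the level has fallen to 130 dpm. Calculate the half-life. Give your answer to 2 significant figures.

2.8 days

A/A₀ = 130/2500 ≈ 0.052.
n = log₂(19.231) ≈ 4.2653 half-lives elapsed in 12 days.
t½ = 12/4.2653 ≈ 2.8134 days.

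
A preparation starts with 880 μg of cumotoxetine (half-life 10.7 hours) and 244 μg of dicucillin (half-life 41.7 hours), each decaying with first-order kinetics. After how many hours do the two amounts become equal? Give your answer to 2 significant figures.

Set 880·(1/2)^(t/10.7) = 244·(1/2)^(t/41.7).
Taking log₂: log₂(880/244) = t·(1/10.7 − 1/41.7).
log₂(3.6066) = 1.8506; 1/10.7 − 1/41.7 = 0.069477.
t = 1.8506 / 0.069477 ≈ 26.636 hours.

27 hours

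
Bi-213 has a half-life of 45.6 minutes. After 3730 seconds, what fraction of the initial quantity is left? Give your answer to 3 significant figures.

0.389

3730 seconds = 62.1667 minutes.
n = 62.1667/45.6 ≈ 1.3633 half-lives.
Fraction remaining = (1/2)^1.3633 ≈ 0.38869.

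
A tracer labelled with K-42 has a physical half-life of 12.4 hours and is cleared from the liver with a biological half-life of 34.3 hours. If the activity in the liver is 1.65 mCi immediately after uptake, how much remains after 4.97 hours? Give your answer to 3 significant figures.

1.13 mCi

1/t_eff = 1/t_phys + 1/t_biol = 1/12.4 + 1/34.3 = 0.1098 per hour.
t_eff = 12.4 × 34.3 / (12.4 + 34.3) ≈ 9.1075 hours.
Remaining = 1.65 × (1/2)^(4.97/9.1075) = 1.65 × (1/2)^0.5457 ≈ 1.1303 mCi.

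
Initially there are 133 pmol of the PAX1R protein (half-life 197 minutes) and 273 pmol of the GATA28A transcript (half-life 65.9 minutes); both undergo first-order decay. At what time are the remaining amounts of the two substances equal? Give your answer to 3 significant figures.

Set 133·(1/2)^(t/197) = 273·(1/2)^(t/65.9).
Taking log₂: log₂(133/273) = t·(1/197 − 1/65.9).
log₂(0.48718) = -1.0375; 1/197 − 1/65.9 = -0.010098.
t = -1.0375 / -0.010098 ≈ 102.74 minutes.

103 minutes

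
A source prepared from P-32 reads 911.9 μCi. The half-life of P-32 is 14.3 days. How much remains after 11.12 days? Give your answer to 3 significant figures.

Number of half-lives: n = 11.12/14.3 ≈ 0.77762.
Remaining = 911.9 × (1/2)^0.77762 = 911.9 × 0.58333 ≈ 531.94 μCi.

532 μCi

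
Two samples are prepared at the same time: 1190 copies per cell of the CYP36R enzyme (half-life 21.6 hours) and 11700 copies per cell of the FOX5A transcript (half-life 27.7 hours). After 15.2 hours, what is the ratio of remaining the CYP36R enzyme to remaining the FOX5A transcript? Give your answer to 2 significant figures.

0.091

CYP36R enzyme: 1190 × (1/2)^(15.2/21.6) = 1190 × (1/2)^0.7037 ≈ 730.65 copies per cell.
FOX5A transcript: 11700 × (1/2)^(15.2/27.7) = 11700 × (1/2)^0.54874 ≈ 7998.3 copies per cell.
Ratio ≈ 730.65 / 7998.3 ≈ 0.091351.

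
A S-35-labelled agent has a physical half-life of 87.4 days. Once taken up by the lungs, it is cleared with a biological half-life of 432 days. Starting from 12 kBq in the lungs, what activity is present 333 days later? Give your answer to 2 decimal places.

0.50 kBq

1/t_eff = 1/t_phys + 1/t_biol = 1/87.4 + 1/432 = 0.013756 per day.
t_eff = 87.4 × 432 / (87.4 + 432) ≈ 72.693 days.
Remaining = 12 × (1/2)^(333/72.693) = 12 × (1/2)^4.5809 ≈ 0.50141 kBq.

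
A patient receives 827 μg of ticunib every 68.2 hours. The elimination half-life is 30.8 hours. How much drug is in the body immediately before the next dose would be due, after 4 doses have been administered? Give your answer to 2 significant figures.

230 μg

The 4 doses were given 272.8, 204.6, 136.4, 68.2 hours ago.
Total = 827·(1/2)^(272.8/30.8) + 827·(1/2)^(204.6/30.8) + 827·(1/2)^(136.4/30.8) + 827·(1/2)^(68.2/30.8)
      = 1.7834 + 8.2757 + 38.404 + 178.21 ≈ 226.68 μg.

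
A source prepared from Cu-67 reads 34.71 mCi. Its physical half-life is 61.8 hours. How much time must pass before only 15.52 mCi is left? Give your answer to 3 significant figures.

71.8 hours

Fraction remaining = 15.52/34.71 ≈ 0.44713.
n = log₂(34.71/15.52) = ln(2.2365)/ln 2 ≈ 1.1612 half-lives.
t = n × t½ = 1.1612 × 61.8 ≈ 71.764 hours.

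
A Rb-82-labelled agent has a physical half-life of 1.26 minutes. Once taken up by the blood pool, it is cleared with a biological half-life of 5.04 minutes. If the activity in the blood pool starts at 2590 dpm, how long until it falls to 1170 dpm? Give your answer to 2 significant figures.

1.2 minutes

1/t_eff = 1/t_phys + 1/t_biol = 1/1.26 + 1/5.04 = 0.99206 per minute.
t_eff = 1.26 × 5.04 / (1.26 + 5.04) ≈ 1.008 minutes.
n = log₂(2590/1170) ≈ 1.1464; t = 1.1464 × 1.008 ≈ 1.1556 minutes.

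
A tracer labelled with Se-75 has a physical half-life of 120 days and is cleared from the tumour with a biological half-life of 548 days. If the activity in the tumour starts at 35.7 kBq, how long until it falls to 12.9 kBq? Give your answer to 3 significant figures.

145 days

1/t_eff = 1/t_phys + 1/t_biol = 1/120 + 1/548 = 0.010158 per day.
t_eff = 120 × 548 / (120 + 548) ≈ 98.443 days.
n = log₂(35.7/12.9) ≈ 1.4686; t = 1.4686 × 98.443 ≈ 144.57 days.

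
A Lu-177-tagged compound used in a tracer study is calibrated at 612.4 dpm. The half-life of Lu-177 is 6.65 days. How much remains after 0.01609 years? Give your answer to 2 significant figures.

Convert the elapsed time: 0.01609 years = 5.87285 days.
Number of half-lives: n = 5.87285/6.65 ≈ 0.88314.
Remaining = 612.4 × (1/2)^0.88314 = 612.4 × 0.54219 ≈ 332.04 dpm.

330 dpm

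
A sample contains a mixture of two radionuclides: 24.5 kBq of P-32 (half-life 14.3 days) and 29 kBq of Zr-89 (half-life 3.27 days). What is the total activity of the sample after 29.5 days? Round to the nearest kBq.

P-32: 24.5 × (1/2)^(29.5/14.3) = 24.5 × (1/2)^2.0629 ≈ 5.8635 kBq.
Zr-89: 29 × (1/2)^(29.5/3.27) = 29 × (1/2)^9.0214 ≈ 0.055806 kBq.
Total = 5.8635 + 0.055806 ≈ 5.9193 kBq.

6 kBq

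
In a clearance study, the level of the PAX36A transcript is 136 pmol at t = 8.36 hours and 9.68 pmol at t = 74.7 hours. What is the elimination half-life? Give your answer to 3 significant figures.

Over Δt = 74.7 − 8.36 = 66.34 hours, the level fell by a factor of 136/9.68 ≈ 14.05.
n = log₂(14.05) ≈ 3.8125 half-lives, so t½ = 66.34/3.8125 ≈ 17.401 hours.

17.4 hours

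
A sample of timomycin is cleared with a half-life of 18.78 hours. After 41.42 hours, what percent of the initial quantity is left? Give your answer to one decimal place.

n = 41.42/18.78 ≈ 2.2055 half-lives.
Fraction remaining = (1/2)^2.2055 ≈ 0.2168, i.e. 21.68%.

21.7%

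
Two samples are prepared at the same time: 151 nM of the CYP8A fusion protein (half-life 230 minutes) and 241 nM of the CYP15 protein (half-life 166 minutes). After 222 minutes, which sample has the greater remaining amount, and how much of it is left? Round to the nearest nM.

CYP15 protein, 95 nM

CYP8A fusion protein: 151 × (1/2)^0.96522 ≈ 77.342 nM.
CYP15 protein: 241 × (1/2)^1.3373 ≈ 95.375 nM.
CYP15 protein has more remaining, at ≈ 95.375 nM.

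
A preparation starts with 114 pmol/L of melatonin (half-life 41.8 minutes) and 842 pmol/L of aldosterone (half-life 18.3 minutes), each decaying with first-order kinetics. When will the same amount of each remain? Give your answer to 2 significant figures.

94 minutes

Set 114·(1/2)^(t/41.8) = 842·(1/2)^(t/18.3).
Taking log₂: log₂(114/842) = t·(1/41.8 − 1/18.3).
log₂(0.13539) = -2.8848; 1/41.8 − 1/18.3 = -0.030721.
t = -2.8848 / -0.030721 ≈ 93.902 minutes.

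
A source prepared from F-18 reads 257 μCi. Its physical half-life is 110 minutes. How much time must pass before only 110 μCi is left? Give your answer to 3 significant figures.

135 minutes

Fraction remaining = 110/257 ≈ 0.42802.
n = log₂(257/110) = ln(2.3364)/ln 2 ≈ 1.2243 half-lives.
t = n × t½ = 1.2243 × 110 ≈ 134.67 minutes.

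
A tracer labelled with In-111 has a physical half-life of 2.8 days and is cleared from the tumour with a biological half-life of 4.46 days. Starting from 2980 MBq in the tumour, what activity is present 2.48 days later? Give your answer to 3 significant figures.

1/t_eff = 1/t_phys + 1/t_biol = 1/2.8 + 1/4.46 = 0.58136 per day.
t_eff = 2.8 × 4.46 / (2.8 + 4.46) ≈ 1.7201 days.
Remaining = 2980 × (1/2)^(2.48/1.7201) = 2980 × (1/2)^1.4418 ≈ 1097 MBq.

1100 MBq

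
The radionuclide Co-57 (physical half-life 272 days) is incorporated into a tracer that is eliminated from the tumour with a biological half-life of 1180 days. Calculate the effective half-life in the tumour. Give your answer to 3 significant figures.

1/t_eff = 1/t_phys + 1/t_biol = 1/272 + 1/1180 = 0.0045239 per day.
t_eff = 272 × 1180 / (272 + 1180) ≈ 221.05 days.

221 days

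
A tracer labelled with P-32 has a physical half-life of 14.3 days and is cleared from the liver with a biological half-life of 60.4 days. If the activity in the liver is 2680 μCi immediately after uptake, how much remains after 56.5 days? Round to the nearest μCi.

1/t_eff = 1/t_phys + 1/t_biol = 1/14.3 + 1/60.4 = 0.086486 per day.
t_eff = 14.3 × 60.4 / (14.3 + 60.4) ≈ 11.563 days.
Remaining = 2680 × (1/2)^(56.5/11.563) = 2680 × (1/2)^4.8865 ≈ 90.606 μCi.

91 μCi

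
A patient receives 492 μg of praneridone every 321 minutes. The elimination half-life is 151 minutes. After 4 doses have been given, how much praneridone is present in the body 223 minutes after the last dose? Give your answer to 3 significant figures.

229 μg

The 4 doses were given 1186, 865, 544, 223 minutes ago.
Total = 492·(1/2)^(1186/151) + 492·(1/2)^(865/151) + 492·(1/2)^(544/151) + 492·(1/2)^(223/151)
      = 2.1261 + 9.2794 + 40.5 + 176.77 ≈ 228.67 μg.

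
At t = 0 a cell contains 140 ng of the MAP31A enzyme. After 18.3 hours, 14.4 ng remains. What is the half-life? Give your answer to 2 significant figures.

A/A₀ = 14.4/140 ≈ 0.10286.
n = log₂(9.7222) ≈ 3.2813 half-lives elapsed in 18.3 hours.
t½ = 18.3/3.2813 ≈ 5.5771 hours.

5.6 hours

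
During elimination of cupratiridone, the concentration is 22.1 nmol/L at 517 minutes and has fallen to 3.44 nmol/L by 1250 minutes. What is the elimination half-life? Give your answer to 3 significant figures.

Over Δt = 1250 − 517 = 733 minutes, the level fell by a factor of 22.1/3.44 ≈ 6.4244.
n = log₂(6.4244) ≈ 2.6836 half-lives, so t½ = 733/2.6836 ≈ 273.14 minutes.

273 minutes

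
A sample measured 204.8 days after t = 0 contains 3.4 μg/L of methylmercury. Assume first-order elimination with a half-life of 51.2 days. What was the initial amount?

Number of half-lives elapsed: n = 204.8/51.2 ≈ 4.
A₀ = A × 2^n = 3.4 × 2^4 = 3.4 × 16 ≈ 54.4 μg/L.

54.4 μg/L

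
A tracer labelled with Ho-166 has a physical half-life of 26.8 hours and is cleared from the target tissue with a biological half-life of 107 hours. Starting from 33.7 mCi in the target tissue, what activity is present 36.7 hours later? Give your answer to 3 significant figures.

10.3 mCi

1/t_eff = 1/t_phys + 1/t_biol = 1/26.8 + 1/107 = 0.046659 per hour.
t_eff = 26.8 × 107 / (26.8 + 107) ≈ 21.432 hours.
Remaining = 33.7 × (1/2)^(36.7/21.432) = 33.7 × (1/2)^1.7124 ≈ 10.284 mCi.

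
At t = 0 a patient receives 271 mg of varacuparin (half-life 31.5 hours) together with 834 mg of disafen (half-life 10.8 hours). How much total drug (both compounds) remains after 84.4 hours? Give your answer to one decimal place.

46.0 mg

varacuparin: 271 × (1/2)^(84.4/31.5) = 271 × (1/2)^2.6794 ≈ 42.306 mg.
disafen: 834 × (1/2)^(84.4/10.8) = 834 × (1/2)^7.8148 ≈ 3.704 mg.
Total = 42.306 + 3.704 ≈ 46.01 mg.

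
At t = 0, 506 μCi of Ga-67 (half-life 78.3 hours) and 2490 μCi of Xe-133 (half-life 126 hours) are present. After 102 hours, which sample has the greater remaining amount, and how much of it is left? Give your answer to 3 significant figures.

Xe-133, 1420 μCi

Ga-67: 506 × (1/2)^1.3027 ≈ 205.12 μCi.
Xe-133: 2490 × (1/2)^0.80952 ≈ 1420.7 μCi.
Xe-133 has more remaining, at ≈ 1420.7 μCi.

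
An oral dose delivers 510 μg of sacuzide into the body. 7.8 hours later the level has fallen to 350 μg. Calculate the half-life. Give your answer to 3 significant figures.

A/A₀ = 350/510 ≈ 0.68627.
n = log₂(1.4571) ≈ 0.54314 half-lives elapsed in 7.8 hours.
t½ = 7.8/0.54314 ≈ 14.361 hours.

14.4 hours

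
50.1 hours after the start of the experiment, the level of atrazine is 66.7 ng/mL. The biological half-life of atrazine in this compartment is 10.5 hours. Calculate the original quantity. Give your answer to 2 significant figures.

Number of half-lives elapsed: n = 50.1/10.5 ≈ 4.7714.
A₀ = A × 2^n = 66.7 × 2^4.7714 = 66.7 × 27.311 ≈ 1821.7 ng/mL.

1800 ng/mL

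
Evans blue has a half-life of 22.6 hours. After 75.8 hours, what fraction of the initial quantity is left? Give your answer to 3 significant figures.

n = 75.8/22.6 ≈ 3.354 half-lives.
Fraction remaining = (1/2)^3.354 ≈ 0.097803.

0.0978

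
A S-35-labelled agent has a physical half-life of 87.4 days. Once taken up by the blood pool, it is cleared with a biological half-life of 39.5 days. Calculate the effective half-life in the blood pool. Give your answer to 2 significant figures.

27 days

1/t_eff = 1/t_phys + 1/t_biol = 1/87.4 + 1/39.5 = 0.036758 per day.
t_eff = 87.4 × 39.5 / (87.4 + 39.5) ≈ 27.205 days.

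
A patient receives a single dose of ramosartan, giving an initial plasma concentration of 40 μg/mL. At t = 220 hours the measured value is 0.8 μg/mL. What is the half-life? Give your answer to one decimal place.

A/A₀ = 0.8/40 ≈ 0.02.
n = log₂(50) ≈ 5.6439 half-lives elapsed in 220 hours.
t½ = 220/5.6439 ≈ 38.98 hours.

39.0 hours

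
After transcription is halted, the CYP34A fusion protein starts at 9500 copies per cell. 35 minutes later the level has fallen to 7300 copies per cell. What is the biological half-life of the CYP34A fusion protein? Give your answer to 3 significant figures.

A/A₀ = 7300/9500 ≈ 0.76842.
n = log₂(1.3014) ≈ 0.38003 half-lives elapsed in 35 minutes.
t½ = 35/0.38003 ≈ 92.098 minutes.

92.1 minutes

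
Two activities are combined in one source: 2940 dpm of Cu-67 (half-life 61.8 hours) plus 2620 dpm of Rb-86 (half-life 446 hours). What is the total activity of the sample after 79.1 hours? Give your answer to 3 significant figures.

3530 dpm

Cu-67: 2940 × (1/2)^(79.1/61.8) = 2940 × (1/2)^1.2799 ≈ 1210.7 dpm.
Rb-86: 2620 × (1/2)^(79.1/446) = 2620 × (1/2)^0.17735 ≈ 2316.9 dpm.
Total = 1210.7 + 2316.9 ≈ 3527.7 dpm.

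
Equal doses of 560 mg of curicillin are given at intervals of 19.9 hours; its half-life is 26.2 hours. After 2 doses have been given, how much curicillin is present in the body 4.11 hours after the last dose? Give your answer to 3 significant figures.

The 2 doses were given 24.01, 4.11 hours ago.
Total = 560·(1/2)^(24.01/26.2) + 560·(1/2)^(4.11/26.2)
      = 296.7 + 502.3 ≈ 799 mg.

799 mg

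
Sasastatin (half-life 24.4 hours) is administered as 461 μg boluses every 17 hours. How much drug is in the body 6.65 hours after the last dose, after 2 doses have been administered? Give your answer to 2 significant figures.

The 2 doses were given 23.65, 6.65 hours ago.
Total = 461·(1/2)^(23.65/24.4) + 461·(1/2)^(6.65/24.4)
      = 235.46 + 381.64 ≈ 617.11 μg.

620 μg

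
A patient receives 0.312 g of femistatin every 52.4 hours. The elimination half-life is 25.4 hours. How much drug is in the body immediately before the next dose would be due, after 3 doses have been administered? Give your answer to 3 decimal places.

0.097 g

The 3 doses were given 157.2, 104.8, 52.4 hours ago.
Total = 0.312·(1/2)^(157.2/25.4) + 0.312·(1/2)^(104.8/25.4) + 0.312·(1/2)^(52.4/25.4)
      = 0.0042765 + 0.017869 + 0.074668 ≈ 0.096813 g.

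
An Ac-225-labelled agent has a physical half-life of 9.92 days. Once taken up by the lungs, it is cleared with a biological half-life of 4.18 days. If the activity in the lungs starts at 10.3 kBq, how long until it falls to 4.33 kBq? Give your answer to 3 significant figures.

3.68 days

1/t_eff = 1/t_phys + 1/t_biol = 1/9.92 + 1/4.18 = 0.34004 per day.
t_eff = 9.92 × 4.18 / (9.92 + 4.18) ≈ 2.9408 days.
n = log₂(10.3/4.33) ≈ 1.2502; t = 1.2502 × 2.9408 ≈ 3.6766 days.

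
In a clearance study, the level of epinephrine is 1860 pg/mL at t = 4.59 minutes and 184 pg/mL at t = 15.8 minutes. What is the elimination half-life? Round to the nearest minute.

3 minutes

Over Δt = 15.8 − 4.59 = 11.21 minutes, the level fell by a factor of 1860/184 ≈ 10.109.
n = log₂(10.109) ≈ 3.3375 half-lives, so t½ = 11.21/3.3375 ≈ 3.3588 minutes.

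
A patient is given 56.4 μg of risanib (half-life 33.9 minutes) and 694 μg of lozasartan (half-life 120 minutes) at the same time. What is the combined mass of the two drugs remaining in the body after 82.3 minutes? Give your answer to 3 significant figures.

risanib: 56.4 × (1/2)^(82.3/33.9) = 56.4 × (1/2)^2.4277 ≈ 10.482 μg.
lozasartan: 694 × (1/2)^(82.3/120) = 694 × (1/2)^0.68583 ≈ 431.42 μg.
Total = 10.482 + 431.42 ≈ 441.91 μg.

442 μg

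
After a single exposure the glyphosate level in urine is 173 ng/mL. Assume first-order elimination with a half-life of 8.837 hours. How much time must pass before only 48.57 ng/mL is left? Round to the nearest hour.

Fraction remaining = 48.57/173 ≈ 0.28075.
n = log₂(173/48.57) = ln(3.5619)/ln 2 ≈ 1.8326 half-lives.
t = n × t½ = 1.8326 × 8.837 ≈ 16.195 hours.

16 hours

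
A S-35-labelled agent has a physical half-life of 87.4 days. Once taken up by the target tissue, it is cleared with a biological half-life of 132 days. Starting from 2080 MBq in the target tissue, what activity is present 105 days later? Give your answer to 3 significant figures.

521 MBq

1/t_eff = 1/t_phys + 1/t_biol = 1/87.4 + 1/132 = 0.019017 per day.
t_eff = 87.4 × 132 / (87.4 + 132) ≈ 52.583 days.
Remaining = 2080 × (1/2)^(105/52.583) = 2080 × (1/2)^1.9968 ≈ 521.14 MBq.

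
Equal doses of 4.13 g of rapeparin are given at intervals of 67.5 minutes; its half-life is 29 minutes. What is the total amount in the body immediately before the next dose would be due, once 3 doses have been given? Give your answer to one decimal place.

1.0 g

The 3 doses were given 202.5, 135, 67.5 minutes ago.
Total = 4.13·(1/2)^(202.5/29) + 4.13·(1/2)^(135/29) + 4.13·(1/2)^(67.5/29)
      = 0.032654 + 0.16391 + 0.82277 ≈ 1.0193 g.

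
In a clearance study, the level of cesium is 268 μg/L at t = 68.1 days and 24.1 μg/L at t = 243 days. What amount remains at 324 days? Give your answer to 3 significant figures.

Over Δt = 243 − 68.1 = 174.9 days, the level fell by a factor of 268/24.1 ≈ 11.12.
n = log₂(11.12) ≈ 3.4751 half-lives, so t½ = 174.9/3.4751 ≈ 50.329 days.
From t = 243 to t = 324: 24.1 × (1/2)^((324−243)/50.329) ≈ 7.8984 μg/L.

7.90 μg/L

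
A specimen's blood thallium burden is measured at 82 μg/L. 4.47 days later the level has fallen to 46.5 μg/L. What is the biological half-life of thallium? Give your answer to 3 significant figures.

5.46 days

A/A₀ = 46.5/82 ≈ 0.56707.
n = log₂(1.7634) ≈ 0.81839 half-lives elapsed in 4.47 days.
t½ = 4.47/0.81839 ≈ 5.4619 days.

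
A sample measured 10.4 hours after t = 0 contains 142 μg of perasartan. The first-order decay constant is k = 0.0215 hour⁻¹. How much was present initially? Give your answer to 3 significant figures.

178 μg

t½ = ln 2 / k = 0.69315 / 0.0215 ≈ 32.239 hours.
Number of half-lives elapsed: n = 10.4/32.239 ≈ 0.32259.
A₀ = A × 2^n = 142 × 2^0.32259 = 142 × 1.2506 ≈ 177.58 μg.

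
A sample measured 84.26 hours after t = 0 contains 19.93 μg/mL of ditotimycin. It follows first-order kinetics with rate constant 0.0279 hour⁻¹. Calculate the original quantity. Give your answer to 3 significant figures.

t½ = ln 2 / λ = 0.69315 / 0.0279 ≈ 24.844 hours.
Number of half-lives elapsed: n = 84.26/24.844 ≈ 3.3916.
A₀ = A × 2^n = 19.93 × 2^3.3916 = 19.93 × 10.495 ≈ 209.16 μg/mL.

209 μg/mL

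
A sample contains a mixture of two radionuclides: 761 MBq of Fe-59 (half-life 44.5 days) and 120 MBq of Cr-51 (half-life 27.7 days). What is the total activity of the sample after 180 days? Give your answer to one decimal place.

Fe-59: 761 × (1/2)^(180/44.5) = 761 × (1/2)^4.0449 ≈ 46.104 MBq.
Cr-51: 120 × (1/2)^(180/27.7) = 120 × (1/2)^6.4982 ≈ 1.3275 MBq.
Total = 46.104 + 1.3275 ≈ 47.431 MBq.

47.4 MBq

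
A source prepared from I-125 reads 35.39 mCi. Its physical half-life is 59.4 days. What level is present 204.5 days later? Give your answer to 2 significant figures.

3.3 mCi

Number of half-lives: n = 204.5/59.4 ≈ 3.4428.
Remaining = 35.39 × (1/2)^3.4428 = 35.39 × 0.091966 ≈ 3.2547 mCi.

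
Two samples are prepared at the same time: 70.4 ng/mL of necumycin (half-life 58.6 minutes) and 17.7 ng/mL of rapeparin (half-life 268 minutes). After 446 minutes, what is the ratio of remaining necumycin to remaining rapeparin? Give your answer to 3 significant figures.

necumycin: 70.4 × (1/2)^(446/58.6) = 70.4 × (1/2)^7.6109 ≈ 0.36013 ng/mL.
rapeparin: 17.7 × (1/2)^(446/268) = 17.7 × (1/2)^1.6642 ≈ 5.5848 ng/mL.
Ratio ≈ 0.36013 / 5.5848 ≈ 0.064484.

0.0645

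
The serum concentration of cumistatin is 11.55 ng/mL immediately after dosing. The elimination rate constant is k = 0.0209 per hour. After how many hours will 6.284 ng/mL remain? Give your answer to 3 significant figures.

29.1 hours

t½ = ln 2 / k = 0.69315 / 0.0209 ≈ 33.165 hours.
Fraction remaining = 6.284/11.55 ≈ 0.54407.
n = log₂(11.55/6.284) = ln(1.838)/ln 2 ≈ 0.87814 half-lives.
t = n × t½ = 0.87814 × 33.165 ≈ 29.123 hours.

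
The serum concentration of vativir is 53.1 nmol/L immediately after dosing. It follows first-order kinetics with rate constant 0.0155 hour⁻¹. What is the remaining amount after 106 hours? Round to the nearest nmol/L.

t½ = ln 2 / k = 0.69315 / 0.0155 ≈ 44.719 hours.
Number of half-lives: n = 106/44.719 ≈ 2.3703.
Remaining = 53.1 × (1/2)^2.3703 = 53.1 × 0.1934 ≈ 10.269 nmol/L.

10 nmol/L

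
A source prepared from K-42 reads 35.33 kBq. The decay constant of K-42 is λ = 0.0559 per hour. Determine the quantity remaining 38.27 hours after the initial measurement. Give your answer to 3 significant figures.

4.16 kBq

t½ = ln 2 / λ = 0.69315 / 0.0559 ≈ 12.4 hours.
Number of half-lives: n = 38.27/12.4 ≈ 3.0863.
Remaining = 35.33 × (1/2)^3.0863 = 35.33 × 0.11774 ≈ 4.1597 kBq.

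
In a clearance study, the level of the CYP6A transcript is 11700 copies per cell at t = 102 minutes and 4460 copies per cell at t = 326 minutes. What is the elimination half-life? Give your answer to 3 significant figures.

Over Δt = 326 − 102 = 224 minutes, the level fell by a factor of 11700/4460 ≈ 2.6233.
n = log₂(2.6233) ≈ 1.3914 half-lives, so t½ = 224/1.3914 ≈ 160.99 minutes.

161 minutes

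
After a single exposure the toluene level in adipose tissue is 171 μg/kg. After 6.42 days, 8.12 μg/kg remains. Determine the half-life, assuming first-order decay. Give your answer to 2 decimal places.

1.46 days

A/A₀ = 8.12/171 ≈ 0.047485.
n = log₂(21.059) ≈ 4.3964 half-lives elapsed in 6.42 days.
t½ = 6.42/4.3964 ≈ 1.4603 days.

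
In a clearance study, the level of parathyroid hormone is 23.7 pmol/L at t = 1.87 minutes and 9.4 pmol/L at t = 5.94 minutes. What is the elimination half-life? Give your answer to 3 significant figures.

3.05 minutes

Over Δt = 5.94 − 1.87 = 4.07 minutes, the level fell by a factor of 23.7/9.4 ≈ 2.5213.
n = log₂(2.5213) ≈ 1.3342 half-lives, so t½ = 4.07/1.3342 ≈ 3.0506 minutes.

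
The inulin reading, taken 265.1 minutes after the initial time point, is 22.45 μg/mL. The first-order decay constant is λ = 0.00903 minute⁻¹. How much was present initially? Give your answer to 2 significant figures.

250 μg/mL

t½ = ln 2 / λ = 0.69315 / 0.00903 ≈ 76.76 minutes.
Number of half-lives elapsed: n = 265.1/76.76 ≈ 3.4536.
A₀ = A × 2^n = 22.45 × 2^3.4536 = 22.45 × 10.956 ≈ 245.95 μg/mL.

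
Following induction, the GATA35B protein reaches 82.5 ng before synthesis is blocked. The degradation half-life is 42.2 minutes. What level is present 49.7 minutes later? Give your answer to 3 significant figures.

36.5 ng

Number of half-lives: n = 49.7/42.2 ≈ 1.1777.
Remaining = 82.5 × (1/2)^1.1777 = 82.5 × 0.44205 ≈ 36.469 ng.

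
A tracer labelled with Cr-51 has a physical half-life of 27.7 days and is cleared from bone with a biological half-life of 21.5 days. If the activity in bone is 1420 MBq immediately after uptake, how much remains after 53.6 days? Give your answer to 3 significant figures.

66.0 MBq

1/t_eff = 1/t_phys + 1/t_biol = 1/27.7 + 1/21.5 = 0.082613 per day.
t_eff = 27.7 × 21.5 / (27.7 + 21.5) ≈ 12.105 days.
Remaining = 1420 × (1/2)^(53.6/12.105) = 1420 × (1/2)^4.428 ≈ 65.965 MBq.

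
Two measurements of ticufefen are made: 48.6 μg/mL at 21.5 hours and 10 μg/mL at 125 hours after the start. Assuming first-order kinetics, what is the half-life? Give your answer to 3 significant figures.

45.4 hours

Over Δt = 125 − 21.5 = 103.5 hours, the level fell by a factor of 48.6/10 ≈ 4.86.
n = log₂(4.86) ≈ 2.281 half-lives, so t½ = 103.5/2.281 ≈ 45.376 hours.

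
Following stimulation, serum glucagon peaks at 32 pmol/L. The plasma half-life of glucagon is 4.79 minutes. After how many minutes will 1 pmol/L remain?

23.95 minutes

1/32 = 1/32, so 5 half-lives have elapsed.
t = 5 × 4.79 = 23.95 minutes.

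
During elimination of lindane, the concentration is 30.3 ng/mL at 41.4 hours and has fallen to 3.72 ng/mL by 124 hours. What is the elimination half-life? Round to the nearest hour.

Over Δt = 124 − 41.4 = 82.6 hours, the level fell by a factor of 30.3/3.72 ≈ 8.1452.
n = log₂(8.1452) ≈ 3.0259 half-lives, so t½ = 82.6/3.0259 ≈ 27.297 hours.

27 hours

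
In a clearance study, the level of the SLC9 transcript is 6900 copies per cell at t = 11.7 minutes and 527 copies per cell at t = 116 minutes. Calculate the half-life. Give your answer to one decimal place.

Over Δt = 116 − 11.7 = 104.3 minutes, the level fell by a factor of 6900/527 ≈ 13.093.
n = log₂(13.093) ≈ 3.7107 half-lives, so t½ = 104.3/3.7107 ≈ 28.108 minutes.

28.1 minutes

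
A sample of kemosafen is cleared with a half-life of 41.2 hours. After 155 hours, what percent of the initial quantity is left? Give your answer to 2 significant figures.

n = 155/41.2 ≈ 3.7621 half-lives.
Fraction remaining = (1/2)^3.7621 ≈ 0.073703, i.e. 7.3703%.

7.4%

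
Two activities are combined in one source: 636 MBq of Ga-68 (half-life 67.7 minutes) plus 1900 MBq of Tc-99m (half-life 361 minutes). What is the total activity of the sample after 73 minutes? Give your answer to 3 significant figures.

1950 MBq

Ga-68: 636 × (1/2)^(73/67.7) = 636 × (1/2)^1.0783 ≈ 301.2 MBq.
Tc-99m: 1900 × (1/2)^(73/361) = 1900 × (1/2)^0.20222 ≈ 1651.5 MBq.
Total = 301.2 + 1651.5 ≈ 1952.7 MBq.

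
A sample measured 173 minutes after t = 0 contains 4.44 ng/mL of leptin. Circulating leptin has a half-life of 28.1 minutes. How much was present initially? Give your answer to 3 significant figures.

Number of half-lives elapsed: n = 173/28.1 ≈ 6.1566.
A₀ = A × 2^n = 4.44 × 2^6.1566 = 4.44 × 71.337 ≈ 316.74 ng/mL.

317 ng/mL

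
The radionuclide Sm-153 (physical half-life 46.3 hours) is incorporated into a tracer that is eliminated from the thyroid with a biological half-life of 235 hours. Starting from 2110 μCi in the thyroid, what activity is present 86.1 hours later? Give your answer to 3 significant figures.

451 μCi

1/t_eff = 1/t_phys + 1/t_biol = 1/46.3 + 1/235 = 0.025854 per hour.
t_eff = 46.3 × 235 / (46.3 + 235) ≈ 38.679 hours.
Remaining = 2110 × (1/2)^(86.1/38.679) = 2110 × (1/2)^2.226 ≈ 451.02 μCi.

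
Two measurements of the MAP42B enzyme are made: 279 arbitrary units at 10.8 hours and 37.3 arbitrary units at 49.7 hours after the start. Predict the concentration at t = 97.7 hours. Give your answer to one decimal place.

3.1 arbitrary units

Over Δt = 49.7 − 10.8 = 38.9 hours, the level fell by a factor of 279/37.3 ≈ 7.4799.
n = log₂(7.4799) ≈ 2.903 half-lives, so t½ = 38.9/2.903 ≈ 13.4 hours.
From t = 49.7 to t = 97.7: 37.3 × (1/2)^((97.7−49.7)/13.4) ≈ 3.1144 arbitrary units.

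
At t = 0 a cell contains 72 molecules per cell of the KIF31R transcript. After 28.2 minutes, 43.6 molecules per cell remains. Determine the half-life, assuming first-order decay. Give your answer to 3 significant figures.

39.0 minutes

A/A₀ = 43.6/72 ≈ 0.60556.
n = log₂(1.6514) ≈ 0.72367 half-lives elapsed in 28.2 minutes.
t½ = 28.2/0.72367 ≈ 38.968 minutes.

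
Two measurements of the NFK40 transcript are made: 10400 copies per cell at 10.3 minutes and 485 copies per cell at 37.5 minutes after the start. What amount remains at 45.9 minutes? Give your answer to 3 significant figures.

Over Δt = 37.5 − 10.3 = 27.2 minutes, the level fell by a factor of 10400/485 ≈ 21.443.
n = log₂(21.443) ≈ 4.4225 half-lives, so t½ = 27.2/4.4225 ≈ 6.1504 minutes.
From t = 37.5 to t = 45.9: 485 × (1/2)^((45.9−37.5)/6.1504) ≈ 188.19 copies per cell.

188 copies per cell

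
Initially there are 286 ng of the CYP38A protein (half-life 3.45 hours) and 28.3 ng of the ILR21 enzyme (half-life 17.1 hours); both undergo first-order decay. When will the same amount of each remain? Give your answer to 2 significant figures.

Set 286·(1/2)^(t/3.45) = 28.3·(1/2)^(t/17.1).
Taking log₂: log₂(286/28.3) = t·(1/3.45 − 1/17.1).
log₂(10.106) = 3.3371; 1/3.45 − 1/17.1 = 0.23138.
t = 3.3371 / 0.23138 ≈ 14.423 hours.

14 hours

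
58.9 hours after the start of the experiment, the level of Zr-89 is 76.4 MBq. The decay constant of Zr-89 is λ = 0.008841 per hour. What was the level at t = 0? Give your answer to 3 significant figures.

t½ = ln 2 / λ = 0.69315 / 0.008841 ≈ 78.401 hours.
Number of half-lives elapsed: n = 58.9/78.401 ≈ 0.75126.
A₀ = A × 2^n = 76.4 × 2^0.75126 = 76.4 × 1.6833 ≈ 128.6 MBq.

129 MBq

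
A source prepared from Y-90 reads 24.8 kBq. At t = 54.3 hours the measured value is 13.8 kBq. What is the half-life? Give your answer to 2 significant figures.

64 hours

A/A₀ = 13.8/24.8 ≈ 0.55645.
n = log₂(1.7971) ≈ 0.84567 half-lives elapsed in 54.3 hours.
t½ = 54.3/0.84567 ≈ 64.209 hours.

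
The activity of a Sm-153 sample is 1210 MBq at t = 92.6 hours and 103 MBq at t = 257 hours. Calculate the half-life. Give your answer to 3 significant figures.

Over Δt = 257 − 92.6 = 164.4 hours, the level fell by a factor of 1210/103 ≈ 11.748.
n = log₂(11.748) ≈ 3.5543 half-lives, so t½ = 164.4/3.5543 ≈ 46.254 hours.

46.3 hours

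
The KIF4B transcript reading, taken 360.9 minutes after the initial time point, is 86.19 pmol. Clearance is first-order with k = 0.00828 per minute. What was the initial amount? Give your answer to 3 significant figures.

1710 pmol

t½ = ln 2 / k = 0.69315 / 0.00828 ≈ 83.713 minutes.
Number of half-lives elapsed: n = 360.9/83.713 ≈ 4.3111.
A₀ = A × 2^n = 86.19 × 2^4.3111 = 86.19 × 19.851 ≈ 1711 pmol.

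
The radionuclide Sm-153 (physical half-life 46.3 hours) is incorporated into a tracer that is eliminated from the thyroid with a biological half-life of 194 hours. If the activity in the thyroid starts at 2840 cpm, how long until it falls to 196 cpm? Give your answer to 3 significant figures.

1/t_eff = 1/t_phys + 1/t_biol = 1/46.3 + 1/194 = 0.026753 per hour.
t_eff = 46.3 × 194 / (46.3 + 194) ≈ 37.379 hours.
n = log₂(2840/196) ≈ 3.857; t = 3.857 × 37.379 ≈ 144.17 hours.

144 hours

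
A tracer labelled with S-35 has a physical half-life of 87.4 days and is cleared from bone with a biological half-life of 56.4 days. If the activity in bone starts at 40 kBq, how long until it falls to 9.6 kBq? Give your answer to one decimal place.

1/t_eff = 1/t_phys + 1/t_biol = 1/87.4 + 1/56.4 = 0.029172 per day.
t_eff = 87.4 × 56.4 / (87.4 + 56.4) ≈ 34.279 days.
n = log₂(40/9.6) ≈ 2.0589; t = 2.0589 × 34.279 ≈ 70.577 days.

70.6 days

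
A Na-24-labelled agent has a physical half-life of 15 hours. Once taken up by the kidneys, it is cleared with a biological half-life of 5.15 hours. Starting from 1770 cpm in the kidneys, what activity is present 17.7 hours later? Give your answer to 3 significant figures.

1/t_eff = 1/t_phys + 1/t_biol = 1/15 + 1/5.15 = 0.26084 per hour.
t_eff = 15 × 5.15 / (15 + 5.15) ≈ 3.8337 hours.
Remaining = 1770 × (1/2)^(17.7/3.8337) = 1770 × (1/2)^4.6169 ≈ 72.136 cpm.

72.1 cpm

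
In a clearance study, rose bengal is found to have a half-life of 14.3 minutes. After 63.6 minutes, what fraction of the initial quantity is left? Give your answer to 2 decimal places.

n = 63.6/14.3 ≈ 4.4476 half-lives.
Fraction remaining = (1/2)^4.4476 ≈ 0.04583.

0.05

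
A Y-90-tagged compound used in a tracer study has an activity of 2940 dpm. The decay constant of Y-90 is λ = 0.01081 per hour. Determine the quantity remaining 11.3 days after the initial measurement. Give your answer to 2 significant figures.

160 dpm

t½ = ln 2 / λ = 0.69315 / 0.01081 ≈ 64.121 hours.
Convert the elapsed time: 11.3 days = 271.2 hours.
Number of half-lives: n = 271.2/64.121 ≈ 4.2295.
Remaining = 2940 × (1/2)^4.2295 = 2940 × 0.053308 ≈ 156.73 dpm.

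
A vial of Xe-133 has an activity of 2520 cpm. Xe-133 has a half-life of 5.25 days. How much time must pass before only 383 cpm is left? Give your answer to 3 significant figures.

14.3 days

Fraction remaining = 383/2520 ≈ 0.15198.
n = log₂(2520/383) = ln(6.5796)/ln 2 ≈ 2.718 half-lives.
t = n × t½ = 2.718 × 5.25 ≈ 14.27 days.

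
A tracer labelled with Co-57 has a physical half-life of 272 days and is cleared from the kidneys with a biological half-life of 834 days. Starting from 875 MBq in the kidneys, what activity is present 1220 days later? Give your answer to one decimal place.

1/t_eff = 1/t_phys + 1/t_biol = 1/272 + 1/834 = 0.0048755 per day.
t_eff = 272 × 834 / (272 + 834) ≈ 205.11 days.
Remaining = 875 × (1/2)^(1220/205.11) = 875 × (1/2)^5.9481 ≈ 14.172 MBq.

14.2 MBq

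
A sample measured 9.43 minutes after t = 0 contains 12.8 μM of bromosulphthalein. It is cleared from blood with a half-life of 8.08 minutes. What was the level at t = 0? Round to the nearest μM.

Number of half-lives elapsed: n = 9.43/8.08 ≈ 1.1671.
A₀ = A × 2^n = 12.8 × 2^1.1671 = 12.8 × 2.2456 ≈ 28.743 μM.

29 μM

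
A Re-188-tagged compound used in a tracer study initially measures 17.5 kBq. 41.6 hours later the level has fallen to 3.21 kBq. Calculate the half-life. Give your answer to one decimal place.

A/A₀ = 3.21/17.5 ≈ 0.18343.
n = log₂(5.4517) ≈ 2.4467 half-lives elapsed in 41.6 hours.
t½ = 41.6/2.4467 ≈ 17.002 hours.

17.0 hours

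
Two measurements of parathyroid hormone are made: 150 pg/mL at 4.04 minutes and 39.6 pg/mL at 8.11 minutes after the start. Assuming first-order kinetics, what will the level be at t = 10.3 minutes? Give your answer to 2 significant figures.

Over Δt = 8.11 − 4.04 = 4.07 minutes, the level fell by a factor of 150/39.6 ≈ 3.7879.
n = log₂(3.7879) ≈ 1.9214 half-lives, so t½ = 4.07/1.9214 ≈ 2.1183 minutes.
From t = 8.11 to t = 10.3: 39.6 × (1/2)^((10.3−8.11)/2.1183) ≈ 19.341 pg/mL.

19 pg/mL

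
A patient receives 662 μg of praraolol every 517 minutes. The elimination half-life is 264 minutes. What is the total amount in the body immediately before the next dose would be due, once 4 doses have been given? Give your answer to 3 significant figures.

228 μg

The 4 doses were given 2068, 1551, 1034, 517 minutes ago.
Total = 662·(1/2)^(2068/264) + 662·(1/2)^(1551/264) + 662·(1/2)^(1034/264) + 662·(1/2)^(517/264)
      = 2.9026 + 11.28 + 43.835 + 170.35 ≈ 228.37 μg.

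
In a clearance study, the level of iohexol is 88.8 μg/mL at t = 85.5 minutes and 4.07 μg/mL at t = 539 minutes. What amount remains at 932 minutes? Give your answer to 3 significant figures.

0.281 μg/mL

Over Δt = 539 − 85.5 = 453.5 minutes, the level fell by a factor of 88.8/4.07 ≈ 21.818.
n = log₂(21.818) ≈ 4.4475 half-lives, so t½ = 453.5/4.4475 ≈ 101.97 minutes.
From t = 539 to t = 932: 4.07 × (1/2)^((932−539)/101.97) ≈ 0.28144 μg/mL.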